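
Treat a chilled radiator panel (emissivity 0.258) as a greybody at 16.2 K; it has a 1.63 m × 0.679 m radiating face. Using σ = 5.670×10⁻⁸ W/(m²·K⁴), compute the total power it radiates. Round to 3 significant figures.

Area A = 1.63 × 0.679 = 1.10677 m².
P = εσAT⁴ = 0.258 × 5.670×10⁻⁸ × 1.10677 × (16.2)⁴ = 1.12×10⁻³ W.

P ≈ 1.12×10⁻³ W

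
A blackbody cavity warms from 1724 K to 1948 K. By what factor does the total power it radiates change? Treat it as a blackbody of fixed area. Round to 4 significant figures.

P ∝ T⁴, so P₂/P₁ = (T₂/T₁)⁴ = (1948/1724)⁴ = (1.12993)⁴ = 1.630.

P₂/P₁ ≈ 1.630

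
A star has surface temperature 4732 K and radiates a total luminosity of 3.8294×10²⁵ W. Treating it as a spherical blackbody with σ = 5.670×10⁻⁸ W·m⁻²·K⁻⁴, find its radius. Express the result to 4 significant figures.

R ≈ 3.274×10⁸ m

L = 4πR²σT⁴ ⇒ R = √(L/(4πσT⁴)).
σT⁴ = 2.84290×10⁷ W/m², so R = √(3.8294×10²⁵/(4π×2.84290×10⁷)) = 3.274×10⁸ m.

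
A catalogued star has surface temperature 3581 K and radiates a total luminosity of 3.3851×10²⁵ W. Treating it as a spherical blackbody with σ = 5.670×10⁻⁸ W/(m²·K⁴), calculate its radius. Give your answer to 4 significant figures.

L = 4πR²σT⁴ ⇒ R = √(L/(4πσT⁴)).
σT⁴ = 9.32396×10⁶ W/m², so R = √(3.3851×10²⁵/(4π×9.32396×10⁶)) = 5.375×10⁸ m.

R ≈ 5.375×10⁸ m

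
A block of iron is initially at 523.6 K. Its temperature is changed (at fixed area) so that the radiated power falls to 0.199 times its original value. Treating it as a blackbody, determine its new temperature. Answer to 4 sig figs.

T₂ ≈ 349.7 K

P ∝ T⁴, so T₂/T₁ = (P₂/P₁)^(1/4) = (0.199)^(1/4) = 0.667903.
T₂ = 523.6 × 0.667903 = 349.7 K.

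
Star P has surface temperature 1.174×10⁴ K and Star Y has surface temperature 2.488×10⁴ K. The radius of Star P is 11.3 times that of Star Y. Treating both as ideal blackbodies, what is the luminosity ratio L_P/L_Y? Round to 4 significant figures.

L_P/L_Y ≈ 6.330

L ∝ R²T⁴, so L_P/L_Y = (R_P/R_Y)²(T_P/T_Y)⁴ = (11.3)² × (1.174×10⁴/2.488×10⁴)⁴ = 127.69 × 0.0495759 = 6.330.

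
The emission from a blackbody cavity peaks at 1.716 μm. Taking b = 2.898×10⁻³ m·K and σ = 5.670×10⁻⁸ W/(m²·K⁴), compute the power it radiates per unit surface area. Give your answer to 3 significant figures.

Wien's law: T = b/λ_max = 2.898×10⁻³/1.716×10⁻⁶ = 1688.81 K.
Then I = σT⁴ = 5.670×10⁻⁸×(1688.81)⁴ = 4.61×10⁵ W/m².

I ≈ 4.61×10⁵ W/m²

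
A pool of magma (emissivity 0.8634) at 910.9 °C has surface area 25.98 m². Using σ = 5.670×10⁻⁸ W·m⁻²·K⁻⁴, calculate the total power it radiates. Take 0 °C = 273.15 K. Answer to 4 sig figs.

P ≈ 2.500×10⁶ W

T = 910.9 °C + 273.15 = 1184.05 K.
Area A = 25.98 m².
P = εσAT⁴ = 0.8634 × 5.670×10⁻⁸ × 25.98 × (1184.05)⁴ = 2.500×10⁶ W.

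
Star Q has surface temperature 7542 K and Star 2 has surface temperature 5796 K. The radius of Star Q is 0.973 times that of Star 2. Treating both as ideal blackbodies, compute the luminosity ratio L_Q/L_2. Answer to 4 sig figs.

L ∝ R²T⁴, so L_Q/L_2 = (R_Q/R_2)²(T_Q/T_2)⁴ = (0.973)² × (7542/5796)⁴ = 0.946729 × 2.86703 = 2.714.

L_Q/L_2 ≈ 2.714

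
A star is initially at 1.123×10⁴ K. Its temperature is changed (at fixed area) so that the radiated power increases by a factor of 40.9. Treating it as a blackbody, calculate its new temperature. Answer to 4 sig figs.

P ∝ T⁴, so T₂/T₁ = (P₂/P₁)^(1/4) = (40.9)^(1/4) = 2.52890.
T₂ = 1.123×10⁴ × 2.52890 = 2.840×10⁴ K.

T₂ ≈ 2.840×10⁴ K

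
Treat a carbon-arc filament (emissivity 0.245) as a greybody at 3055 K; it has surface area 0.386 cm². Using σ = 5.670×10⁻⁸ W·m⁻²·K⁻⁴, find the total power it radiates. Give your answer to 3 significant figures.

Area A = 0.386 cm² = 3.86×10⁻⁵ m².
P = εσAT⁴ = 0.245 × 5.670×10⁻⁸ × 3.86×10⁻⁵ × (3055)⁴ = 46.7 W.

P ≈ 46.7 W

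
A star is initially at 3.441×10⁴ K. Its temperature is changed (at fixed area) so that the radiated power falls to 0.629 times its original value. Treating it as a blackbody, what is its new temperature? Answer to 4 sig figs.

T₂ ≈ 3.064×10⁴ K

P ∝ T⁴, so T₂/T₁ = (P₂/P₁)^(1/4) = (0.629)^(1/4) = 0.890559.
T₂ = 3.441×10⁴ × 0.890559 = 3.064×10⁴ K.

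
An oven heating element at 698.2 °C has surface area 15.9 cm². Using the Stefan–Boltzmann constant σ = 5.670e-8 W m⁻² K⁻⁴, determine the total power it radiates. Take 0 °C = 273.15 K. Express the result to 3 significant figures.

P ≈ 80.3 W

T = 698.2 °C + 273.15 = 971.35 K.
Area A = 15.9 cm² = 1.59×10⁻³ m².
P = σAT⁴ = 5.670×10⁻⁸ × 1.59×10⁻³ × (971.35)⁴ = 80.3 W.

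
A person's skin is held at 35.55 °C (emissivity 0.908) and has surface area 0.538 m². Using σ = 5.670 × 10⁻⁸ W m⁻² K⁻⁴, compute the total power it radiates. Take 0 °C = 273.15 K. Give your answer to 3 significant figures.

P ≈ 252 W

T = 35.55 °C + 273.15 = 308.70 K.
Area A = 0.538 m².
P = εσAT⁴ = 0.908 × 5.670×10⁻⁸ × 0.538 × (308.70)⁴ = 252 W.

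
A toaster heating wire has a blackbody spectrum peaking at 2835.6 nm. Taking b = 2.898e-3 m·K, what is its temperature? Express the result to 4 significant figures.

T ≈ 1022 K

Wien's law gives T = b/λ_max = (2.898×10⁻³ m·K)/(2.8356×10⁻⁶ m) = 1022 K.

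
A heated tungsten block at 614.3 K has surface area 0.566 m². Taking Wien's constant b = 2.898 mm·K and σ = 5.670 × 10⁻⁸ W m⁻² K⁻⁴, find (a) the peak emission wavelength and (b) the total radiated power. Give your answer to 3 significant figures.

(a) λ_max = b/T = 2.898×10⁻³/614.3 = 4.718×10⁻⁶ m = 4.72 μm.
Area A = 0.566 m².
(b) P = σAT⁴ = 5.670×10⁻⁸×0.566×(614.3)⁴ = 4.57×10³ W.

λ_max ≈ 4.72 μm; P ≈ 4.57×10³ W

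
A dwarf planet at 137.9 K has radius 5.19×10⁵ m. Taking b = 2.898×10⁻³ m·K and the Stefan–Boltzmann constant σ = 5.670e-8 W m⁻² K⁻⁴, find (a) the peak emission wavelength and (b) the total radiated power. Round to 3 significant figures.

λ_max ≈ 21.0 μm; P ≈ 6.94×10¹³ W

(a) λ_max = b/T = 2.898×10⁻³/137.9 = 2.102×10⁻⁵ m = 21.0 μm.
Surface area A = 4πR² = 4π(5.19×10⁵ m)² = 3.38489×10¹² m².
(b) P = σAT⁴ = 5.670×10⁻⁸×3.38489×10¹²×(137.9)⁴ = 6.94×10¹³ W.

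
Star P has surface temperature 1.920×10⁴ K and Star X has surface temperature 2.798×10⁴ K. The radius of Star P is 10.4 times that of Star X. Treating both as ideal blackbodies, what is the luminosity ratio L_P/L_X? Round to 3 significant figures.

L_P/L_X ≈ 24.0

L ∝ R²T⁴, so L_P/L_X = (R_P/R_X)²(T_P/T_X)⁴ = (10.4)² × (1.920×10⁴/2.798×10⁴)⁴ = 108.16 × 0.221725 = 24.0.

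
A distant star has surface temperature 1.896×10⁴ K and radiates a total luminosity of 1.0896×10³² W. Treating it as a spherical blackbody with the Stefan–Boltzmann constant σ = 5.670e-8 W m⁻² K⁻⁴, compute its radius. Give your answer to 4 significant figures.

R ≈ 3.440×10¹⁰ m

L = 4πR²σT⁴ ⇒ R = √(L/(4πσT⁴)).
σT⁴ = 7.32717×10⁹ W/m², so R = √(1.0896×10³²/(4π×7.32717×10⁹)) = 3.440×10¹⁰ m.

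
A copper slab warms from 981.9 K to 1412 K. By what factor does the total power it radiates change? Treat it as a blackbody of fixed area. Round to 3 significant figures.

P₂/P₁ ≈ 4.28

P ∝ T⁴, so P₂/P₁ = (T₂/T₁)⁴ = (1412/981.9)⁴ = (1.43803)⁴ = 4.28.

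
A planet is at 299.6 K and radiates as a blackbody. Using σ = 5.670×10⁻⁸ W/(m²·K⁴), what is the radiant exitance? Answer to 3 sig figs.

I ≈ 457 W/m²

Stefan–Boltzmann: I = σT⁴ = 5.670×10⁻⁸ × (299.6)⁴ = 457 W/m².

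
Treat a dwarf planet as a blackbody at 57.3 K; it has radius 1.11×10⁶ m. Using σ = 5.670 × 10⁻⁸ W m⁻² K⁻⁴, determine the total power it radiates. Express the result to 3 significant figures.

Surface area A = 4πR² = 4π(1.11×10⁶ m)² = 1.54830×10¹³ m².
P = σAT⁴ = 5.670×10⁻⁸ × 1.54830×10¹³ × (57.3)⁴ = 9.46×10¹² W.

P ≈ 9.46×10¹² W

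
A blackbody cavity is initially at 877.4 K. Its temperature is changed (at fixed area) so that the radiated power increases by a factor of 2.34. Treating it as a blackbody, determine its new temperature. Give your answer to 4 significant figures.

T₂ ≈ 1085 K

P ∝ T⁴, so T₂/T₁ = (P₂/P₁)^(1/4) = (2.34)^(1/4) = 1.23681.
T₂ = 877.4 × 1.23681 = 1085 K.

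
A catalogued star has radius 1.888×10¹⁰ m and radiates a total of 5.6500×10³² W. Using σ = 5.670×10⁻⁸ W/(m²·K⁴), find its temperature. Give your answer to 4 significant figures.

Surface area A = 4πR² = 4π(1.888×10¹⁰ m)² = 4.47934×10²¹ m².
P = σAT⁴ ⇒ T = (P/(σA))^(1/4) = (5.6500×10³²/(5.670×10⁻⁸×4.47934×10²¹))^(1/4) = 3.862×10⁴ K.

T ≈ 3.862×10⁴ K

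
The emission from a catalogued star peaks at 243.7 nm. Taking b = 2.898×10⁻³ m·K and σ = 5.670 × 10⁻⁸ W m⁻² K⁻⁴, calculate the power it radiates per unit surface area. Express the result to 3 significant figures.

I ≈ 1.13×10⁹ W/m²

Wien's law: T = b/λ_max = 2.898×10⁻³/2.437×10⁻⁷ = 11891.7 K.
Then I = σT⁴ = 5.670×10⁻⁸×(11891.7)⁴ = 1.13×10⁹ W/m².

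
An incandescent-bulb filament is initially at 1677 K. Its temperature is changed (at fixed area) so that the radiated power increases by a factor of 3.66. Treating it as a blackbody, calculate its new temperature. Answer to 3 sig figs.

P ∝ T⁴, so T₂/T₁ = (P₂/P₁)^(1/4) = (3.66)^(1/4) = 1.38315.
T₂ = 1677 × 1.38315 = 2.32×10³ K.

T₂ ≈ 2.32×10³ K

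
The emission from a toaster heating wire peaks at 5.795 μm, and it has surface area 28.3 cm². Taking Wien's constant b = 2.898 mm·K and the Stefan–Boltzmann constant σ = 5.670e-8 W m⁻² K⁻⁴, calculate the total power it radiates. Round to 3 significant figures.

P ≈ 10.0 W

Wien's law: T = b/λ_max = 2.898×10⁻³/5.795×10⁻⁶ = 500.086 K.
Area A = 28.3 cm² = 2.83×10⁻³ m².
Then P = σAT⁴ = 5.670×10⁻⁸×2.83×10⁻³×(500.086)⁴ = 10.0 W.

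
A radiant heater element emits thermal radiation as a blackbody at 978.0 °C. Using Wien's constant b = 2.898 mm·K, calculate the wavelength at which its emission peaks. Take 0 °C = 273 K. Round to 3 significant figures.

T = 978.0 °C + 273 = 1251.0 K.
Wien's displacement law: λ_max = b/T = (2.898×10⁻³ m·K)/(1251.0 K) = 2.317×10⁻⁶ m.
That is 2.32 μm, in the infrared range.

λ_max ≈ 2.32 μm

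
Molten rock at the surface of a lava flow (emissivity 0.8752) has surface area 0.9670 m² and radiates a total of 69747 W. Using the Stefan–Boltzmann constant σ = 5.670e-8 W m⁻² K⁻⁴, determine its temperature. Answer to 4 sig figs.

Area A = 0.9670 m².
P = εσAT⁴ ⇒ T = (P/(εσA))^(1/4) = (69747/(0.8752×5.670×10⁻⁸×0.9670))^(1/4) = 1098 K.

T ≈ 1098 K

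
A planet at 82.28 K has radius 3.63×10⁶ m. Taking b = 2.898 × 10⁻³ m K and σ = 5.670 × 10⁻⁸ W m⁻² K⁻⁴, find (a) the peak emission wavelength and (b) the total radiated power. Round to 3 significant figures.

(a) λ_max = b/T = 2.898×10⁻³/82.28 = 3.522×10⁻⁵ m = 35.2 μm.
Surface area A = 4πR² = 4π(3.63×10⁶ m)² = 1.65586×10¹⁴ m².
(b) P = σAT⁴ = 5.670×10⁻⁸×1.65586×10¹⁴×(82.28)⁴ = 4.30×10¹⁴ W.

λ_max ≈ 35.2 μm; P ≈ 4.30×10¹⁴ W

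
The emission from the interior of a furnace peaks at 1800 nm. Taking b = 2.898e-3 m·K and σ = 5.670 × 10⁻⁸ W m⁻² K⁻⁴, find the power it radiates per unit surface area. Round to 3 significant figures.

I ≈ 3.81×10⁵ W/m²

Wien's law: T = b/λ_max = 2.898×10⁻³/1.800×10⁻⁶ = 1610.00 K.
Then I = σT⁴ = 5.670×10⁻⁸×(1610.00)⁴ = 3.81×10⁵ W/m².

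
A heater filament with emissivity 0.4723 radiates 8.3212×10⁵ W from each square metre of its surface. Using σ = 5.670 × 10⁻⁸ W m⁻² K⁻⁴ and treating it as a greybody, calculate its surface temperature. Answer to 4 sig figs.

I = εσT⁴, so T = (I/εσ)^(1/4) = (8.3212×10⁵/(0.4723×5.670×10⁻⁸))^(1/4) = 2361 K.

T ≈ 2361 K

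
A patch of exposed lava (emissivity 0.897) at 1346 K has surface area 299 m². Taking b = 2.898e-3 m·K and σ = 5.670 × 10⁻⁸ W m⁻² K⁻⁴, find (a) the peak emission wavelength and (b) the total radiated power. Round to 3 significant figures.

λ_max ≈ 2.15×10³ nm; P ≈ 4.99×10⁷ W

(a) λ_max = b/T = 2.898×10⁻³/1346 = 2.153×10⁻⁶ m = 2.15×10³ nm.
Area A = 299 m².
(b) P = εσAT⁴ = 0.897×5.670×10⁻⁸×299×(1346)⁴ = 4.99×10⁷ W.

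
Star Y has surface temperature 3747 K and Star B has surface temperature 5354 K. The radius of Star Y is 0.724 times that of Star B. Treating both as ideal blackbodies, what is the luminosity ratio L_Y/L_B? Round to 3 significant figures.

L ∝ R²T⁴, so L_Y/L_B = (R_Y/R_B)²(T_Y/T_B)⁴ = (0.724)² × (3747/5354)⁴ = 0.524176 × 0.239895 = 0.126.

L_Y/L_B ≈ 0.126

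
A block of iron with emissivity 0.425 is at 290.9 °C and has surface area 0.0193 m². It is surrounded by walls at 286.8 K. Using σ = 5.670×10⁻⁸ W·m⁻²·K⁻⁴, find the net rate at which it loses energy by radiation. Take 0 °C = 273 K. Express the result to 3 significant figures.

Net loss ≈ 43.9 W

T = 290.9 °C + 273 = 563.9 K.
Area A = 0.0193 m².
Net radiated power P_net = εσA(T⁴ − T₀⁴) = 0.425×5.670×10⁻⁸×0.0193×(563.9⁴ − 286.8⁴).
T⁴ − T₀⁴ = 1.01113×10¹¹ − 6.76576×10⁹ = 9.43472×10¹⁰ K⁴, so P_net = 43.9 W.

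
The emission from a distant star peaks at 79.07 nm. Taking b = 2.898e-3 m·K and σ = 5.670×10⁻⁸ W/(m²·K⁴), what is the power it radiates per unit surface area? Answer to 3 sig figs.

I ≈ 1.02×10¹¹ W/m²

Wien's law: T = b/λ_max = 2.898×10⁻³/7.907×10⁻⁸ = 36651.1 K.
Then I = σT⁴ = 5.670×10⁻⁸×(36651.1)⁴ = 1.02×10¹¹ W/m².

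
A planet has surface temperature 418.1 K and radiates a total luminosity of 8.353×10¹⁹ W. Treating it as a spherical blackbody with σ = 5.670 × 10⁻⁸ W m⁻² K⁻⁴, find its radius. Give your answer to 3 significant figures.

R ≈ 6.19×10⁷ m

L = 4πR²σT⁴ ⇒ R = √(L/(4πσT⁴)).
σT⁴ = 1732.62 W/m², so R = √(8.353×10¹⁹/(4π×1732.62)) = 6.19×10⁷ m.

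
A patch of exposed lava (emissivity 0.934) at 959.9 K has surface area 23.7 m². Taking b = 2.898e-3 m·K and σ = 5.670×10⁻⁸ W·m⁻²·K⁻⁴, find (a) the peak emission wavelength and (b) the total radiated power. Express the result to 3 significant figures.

λ_max ≈ 3.02 μm; P ≈ 1.07×10⁶ W

(a) λ_max = b/T = 2.898×10⁻³/959.9 = 3.019×10⁻⁶ m = 3.02 μm.
Area A = 23.7 m².
(b) P = εσAT⁴ = 0.934×5.670×10⁻⁸×23.7×(959.9)⁴ = 1.07×10⁶ W.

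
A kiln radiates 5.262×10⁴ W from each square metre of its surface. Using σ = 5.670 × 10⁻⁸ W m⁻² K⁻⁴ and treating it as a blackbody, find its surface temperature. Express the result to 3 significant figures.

I = σT⁴, so T = (I/σ)^(1/4) = (5.262×10⁴/(5.670×10⁻⁸))^(1/4) = 982 K.

T ≈ 982 K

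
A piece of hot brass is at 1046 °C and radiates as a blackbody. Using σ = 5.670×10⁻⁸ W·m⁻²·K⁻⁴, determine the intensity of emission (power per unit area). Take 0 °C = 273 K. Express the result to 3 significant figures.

T = 1046 °C + 273 = 1319 K.
Stefan–Boltzmann: I = σT⁴ = 5.670×10⁻⁸ × (1319)⁴ = 1.72×10⁵ W/m².

I ≈ 1.72×10⁵ W/m²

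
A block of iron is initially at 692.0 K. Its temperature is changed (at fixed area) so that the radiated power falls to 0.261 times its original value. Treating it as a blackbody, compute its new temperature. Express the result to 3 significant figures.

P ∝ T⁴, so T₂/T₁ = (P₂/P₁)^(1/4) = (0.261)^(1/4) = 0.714760.
T₂ = 692.0 × 0.714760 = 495 K.

T₂ ≈ 495 K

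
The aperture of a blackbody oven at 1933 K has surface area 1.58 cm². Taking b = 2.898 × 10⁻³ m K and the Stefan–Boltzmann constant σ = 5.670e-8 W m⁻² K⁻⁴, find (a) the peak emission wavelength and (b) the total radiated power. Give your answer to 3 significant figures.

(a) λ_max = b/T = 2.898×10⁻³/1933 = 1.499×10⁻⁶ m = 1.50×10³ nm.
Area A = 1.58 cm² = 1.58×10⁻⁴ m².
(b) P = σAT⁴ = 5.670×10⁻⁸×1.58×10⁻⁴×(1933)⁴ = 125 W.

λ_max ≈ 1.50×10³ nm; P ≈ 125 W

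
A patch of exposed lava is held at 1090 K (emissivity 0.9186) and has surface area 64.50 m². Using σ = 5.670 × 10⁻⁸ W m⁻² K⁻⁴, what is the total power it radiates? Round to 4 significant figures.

Area A = 64.50 m².
P = εσAT⁴ = 0.9186 × 5.670×10⁻⁸ × 64.50 × (1090)⁴ = 4.742×10⁶ W.

P ≈ 4.742×10⁶ W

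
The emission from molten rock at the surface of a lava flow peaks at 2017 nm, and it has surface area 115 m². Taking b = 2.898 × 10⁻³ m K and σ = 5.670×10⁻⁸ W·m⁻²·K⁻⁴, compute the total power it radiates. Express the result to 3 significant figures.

Wien's law: T = b/λ_max = 2.898×10⁻³/2.017×10⁻⁶ = 1436.79 K.
Area A = 115 m².
Then P = σAT⁴ = 5.670×10⁻⁸×115×(1436.79)⁴ = 2.78×10⁷ W.

P ≈ 2.78×10⁷ W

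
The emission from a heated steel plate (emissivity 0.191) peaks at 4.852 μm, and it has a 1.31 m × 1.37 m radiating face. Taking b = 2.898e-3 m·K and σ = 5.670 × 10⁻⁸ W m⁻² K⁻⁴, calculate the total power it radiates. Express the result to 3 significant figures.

Wien's law: T = b/λ_max = 2.898×10⁻³/4.852×10⁻⁶ = 597.279 K.
Area A = 1.31 × 1.37 = 1.7947 m².
Then P = εσAT⁴ = 0.191×5.670×10⁻⁸×1.7947×(597.279)⁴ = 2.47×10³ W.

P ≈ 2.47×10³ W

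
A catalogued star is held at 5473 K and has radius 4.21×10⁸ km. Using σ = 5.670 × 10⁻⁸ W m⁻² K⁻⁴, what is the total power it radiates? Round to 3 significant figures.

Surface area A = 4πR² = 4π(4.21×10¹¹ m)² = 2.22728×10²⁴ m².
P = σAT⁴ = 5.670×10⁻⁸ × 2.22728×10²⁴ × (5473)⁴ = 1.13×10³² W.

P ≈ 1.13×10³² W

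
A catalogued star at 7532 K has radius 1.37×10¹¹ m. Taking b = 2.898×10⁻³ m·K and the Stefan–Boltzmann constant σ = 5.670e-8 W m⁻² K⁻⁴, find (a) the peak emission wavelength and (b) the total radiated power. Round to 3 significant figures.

(a) λ_max = b/T = 2.898×10⁻³/7532 = 3.848×10⁻⁷ m = 0.385 μm.
Surface area A = 4πR² = 4π(1.37×10¹¹ m)² = 2.35858×10²³ m².
(b) P = σAT⁴ = 5.670×10⁻⁸×2.35858×10²³×(7532)⁴ = 4.30×10³¹ W.

λ_max ≈ 0.385 μm; P ≈ 4.30×10³¹ W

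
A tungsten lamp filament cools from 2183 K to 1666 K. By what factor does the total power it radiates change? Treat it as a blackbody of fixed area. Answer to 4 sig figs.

P ∝ T⁴, so P₂/P₁ = (T₂/T₁)⁴ = (1666/2183)⁴ = (0.763170)⁴ = 0.3392.

P₂/P₁ ≈ 0.3392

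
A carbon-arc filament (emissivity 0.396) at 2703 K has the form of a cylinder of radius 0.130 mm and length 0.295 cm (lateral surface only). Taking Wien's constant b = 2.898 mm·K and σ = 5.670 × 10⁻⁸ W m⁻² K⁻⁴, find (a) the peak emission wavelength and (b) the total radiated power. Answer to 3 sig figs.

λ_max ≈ 1.07×10³ nm; P ≈ 2.89 W

(a) λ_max = b/T = 2.898×10⁻³/2703 = 1.072×10⁻⁶ m = 1.07×10³ nm.
Lateral area A = 2πrL = 2π×1.30×10⁻⁴×2.95×10⁻³ = 2.40960×10⁻⁶ m².
(b) P = εσAT⁴ = 0.396×5.670×10⁻⁸×2.40960×10⁻⁶×(2703)⁴ = 2.89 W.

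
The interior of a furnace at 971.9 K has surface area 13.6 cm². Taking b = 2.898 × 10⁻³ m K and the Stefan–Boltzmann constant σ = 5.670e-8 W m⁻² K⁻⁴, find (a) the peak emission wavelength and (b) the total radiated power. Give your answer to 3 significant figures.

λ_max ≈ 2.98×10³ nm; P ≈ 68.8 W

(a) λ_max = b/T = 2.898×10⁻³/971.9 = 2.982×10⁻⁶ m = 2.98×10³ nm.
Area A = 13.6 cm² = 1.36×10⁻³ m².
(b) P = σAT⁴ = 5.670×10⁻⁸×1.36×10⁻³×(971.9)⁴ = 68.8 W.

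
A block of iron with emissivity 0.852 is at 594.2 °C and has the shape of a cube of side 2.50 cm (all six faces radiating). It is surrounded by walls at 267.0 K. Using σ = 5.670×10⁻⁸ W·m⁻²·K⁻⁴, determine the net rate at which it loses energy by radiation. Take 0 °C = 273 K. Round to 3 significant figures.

T = 594.2 °C + 273 = 867.2 K.
Area A = 6s² = 6×(0.0250 m)² = 3.75×10⁻³ m².
Net radiated power P_net = εσA(T⁴ − T₀⁴) = 0.852×5.670×10⁻⁸×3.75×10⁻³×(867.2⁴ − 267.0⁴).
T⁴ − T₀⁴ = 5.65558×10¹¹ − 5.08212×10⁹ = 5.60476×10¹¹ K⁴, so P_net = 102 W.

Net loss ≈ 102 W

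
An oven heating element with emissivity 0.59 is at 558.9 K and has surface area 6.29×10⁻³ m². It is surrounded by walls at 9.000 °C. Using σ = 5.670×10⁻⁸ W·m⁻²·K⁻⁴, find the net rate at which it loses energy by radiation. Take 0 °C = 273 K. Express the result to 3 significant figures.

Net loss ≈ 19.2 W

Surroundings: T = 9.000 °C + 273 = 282.000 K.
Area A = 6.29×10⁻³ m².
Net radiated power P_net = εσA(T⁴ − T₀⁴) = 0.59×5.670×10⁻⁸×6.29×10⁻³×(558.9⁴ − 282.000⁴).
T⁴ − T₀⁴ = 9.75745×10¹⁰ − 6.32407×10⁹ = 9.12504×10¹⁰ K⁴, so P_net = 19.2 W.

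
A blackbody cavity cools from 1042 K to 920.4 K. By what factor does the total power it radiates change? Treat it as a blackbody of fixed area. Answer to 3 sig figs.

P₂/P₁ ≈ 0.609

P ∝ T⁴, so P₂/P₁ = (T₂/T₁)⁴ = (920.4/1042)⁴ = (0.883301)⁴ = 0.609.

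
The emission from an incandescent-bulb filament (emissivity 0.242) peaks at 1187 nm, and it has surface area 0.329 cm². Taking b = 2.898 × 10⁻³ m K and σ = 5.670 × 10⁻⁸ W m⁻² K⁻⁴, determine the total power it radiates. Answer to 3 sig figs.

Wien's law: T = b/λ_max = 2.898×10⁻³/1.187×10⁻⁶ = 2441.45 K.
Area A = 0.329 cm² = 3.29×10⁻⁵ m².
Then P = εσAT⁴ = 0.242×5.670×10⁻⁸×3.29×10⁻⁵×(2441.45)⁴ = 16.0 W.

P ≈ 16.0 W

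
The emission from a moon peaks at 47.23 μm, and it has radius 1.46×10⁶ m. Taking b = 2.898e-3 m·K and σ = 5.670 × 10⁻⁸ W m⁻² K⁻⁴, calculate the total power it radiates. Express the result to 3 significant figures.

P ≈ 2.15×10¹³ W

Wien's law: T = b/λ_max = 2.898×10⁻³/4.723×10⁻⁵ = 61.3593 K.
Surface area A = 4πR² = 4π(1.46×10⁶ m)² = 2.67865×10¹³ m².
Then P = σAT⁴ = 5.670×10⁻⁸×2.67865×10¹³×(61.3593)⁴ = 2.15×10¹³ W.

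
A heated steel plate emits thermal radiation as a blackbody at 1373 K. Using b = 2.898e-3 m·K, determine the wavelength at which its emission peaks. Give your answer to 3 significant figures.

Wien's displacement law: λ_max = b/T = (2.898×10⁻³ m·K)/(1373 K) = 2.111×10⁻⁶ m.
That is 2.11 μm, in the infrared range.

λ_max ≈ 2.11 μm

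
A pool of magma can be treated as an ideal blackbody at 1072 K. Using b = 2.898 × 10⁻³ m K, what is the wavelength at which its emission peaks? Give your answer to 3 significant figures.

λ_max ≈ 2.70 μm

Wien's displacement law: λ_max = b/T = (2.898×10⁻³ m·K)/(1072 K) = 2.703×10⁻⁶ m.
That is 2.70 μm, in the infrared range.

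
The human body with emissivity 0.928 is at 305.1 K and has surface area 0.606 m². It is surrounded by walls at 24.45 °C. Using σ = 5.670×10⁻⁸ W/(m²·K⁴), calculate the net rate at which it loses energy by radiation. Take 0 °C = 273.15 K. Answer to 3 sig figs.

Net loss ≈ 26.2 W

Surroundings: T = 24.45 °C + 273.15 = 297.60 K.
Area A = 0.606 m².
Net radiated power P_net = εσA(T⁴ − T₀⁴) = 0.928×5.670×10⁻⁸×0.606×(305.1⁴ − 297.60⁴).
T⁴ − T₀⁴ = 8.66501×10⁹ − 7.84389×10⁹ = 8.21120×10⁸ K⁴, so P_net = 26.2 W.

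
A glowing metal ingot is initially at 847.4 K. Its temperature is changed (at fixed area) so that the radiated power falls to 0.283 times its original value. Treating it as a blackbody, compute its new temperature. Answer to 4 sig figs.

P ∝ T⁴, so T₂/T₁ = (P₂/P₁)^(1/4) = (0.283)^(1/4) = 0.729368.
T₂ = 847.4 × 0.729368 = 618.1 K.

T₂ ≈ 618.1 K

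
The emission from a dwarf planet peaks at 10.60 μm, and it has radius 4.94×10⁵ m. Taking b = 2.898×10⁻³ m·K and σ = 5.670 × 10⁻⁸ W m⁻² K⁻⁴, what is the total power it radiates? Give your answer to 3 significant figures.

P ≈ 9.71×10¹⁴ W

Wien's law: T = b/λ_max = 2.898×10⁻³/1.060×10⁻⁵ = 273.396 K.
Surface area A = 4πR² = 4π(4.94×10⁵ m)² = 3.06665×10¹² m².
Then P = σAT⁴ = 5.670×10⁻⁸×3.06665×10¹²×(273.396)⁴ = 9.71×10¹⁴ W.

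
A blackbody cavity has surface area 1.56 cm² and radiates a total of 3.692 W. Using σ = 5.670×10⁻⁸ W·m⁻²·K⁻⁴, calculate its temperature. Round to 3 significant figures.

Area A = 1.56 cm² = 1.56×10⁻⁴ m².
P = σAT⁴ ⇒ T = (P/(σA))^(1/4) = (3.692/(5.670×10⁻⁸×1.56×10⁻⁴))^(1/4) = 804 K.

T ≈ 804 K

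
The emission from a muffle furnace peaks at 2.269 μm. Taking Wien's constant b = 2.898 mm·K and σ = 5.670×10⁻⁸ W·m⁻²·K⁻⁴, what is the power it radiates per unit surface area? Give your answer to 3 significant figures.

I ≈ 1.51×10⁵ W/m²

Wien's law: T = b/λ_max = 2.898×10⁻³/2.269×10⁻⁶ = 1277.21 K.
Then I = σT⁴ = 5.670×10⁻⁸×(1277.21)⁴ = 1.51×10⁵ W/m².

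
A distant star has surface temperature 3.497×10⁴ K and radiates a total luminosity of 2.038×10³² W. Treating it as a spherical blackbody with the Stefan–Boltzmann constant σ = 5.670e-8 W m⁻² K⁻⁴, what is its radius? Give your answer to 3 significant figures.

L = 4πR²σT⁴ ⇒ R = √(L/(4πσT⁴)).
σT⁴ = 8.47941×10¹⁰ W/m², so R = √(2.038×10³²/(4π×8.47941×10¹⁰)) = 1.38×10¹⁰ m.

R ≈ 1.38×10¹⁰ m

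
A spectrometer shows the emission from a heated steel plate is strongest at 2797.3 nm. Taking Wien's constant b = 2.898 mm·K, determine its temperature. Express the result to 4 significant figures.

T ≈ 1036 K

Wien's law gives T = b/λ_max = (2.898×10⁻³ m·K)/(2.7973×10⁻⁶ m) = 1036 K.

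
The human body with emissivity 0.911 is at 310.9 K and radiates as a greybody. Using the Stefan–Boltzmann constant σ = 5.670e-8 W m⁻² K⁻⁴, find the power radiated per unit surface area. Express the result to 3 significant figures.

Stefan–Boltzmann: I = εσT⁴ = 0.911 × 5.670×10⁻⁸ × (310.9)⁴ = 483 W/m².

I ≈ 483 W/m²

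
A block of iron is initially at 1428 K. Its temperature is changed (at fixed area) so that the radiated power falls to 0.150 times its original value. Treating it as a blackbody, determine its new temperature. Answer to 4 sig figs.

T₂ ≈ 888.7 K

P ∝ T⁴, so T₂/T₁ = (P₂/P₁)^(1/4) = (0.150)^(1/4) = 0.622333.
T₂ = 1428 × 0.622333 = 888.7 K.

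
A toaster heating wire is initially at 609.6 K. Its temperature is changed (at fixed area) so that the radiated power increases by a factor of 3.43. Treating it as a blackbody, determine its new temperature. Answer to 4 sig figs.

P ∝ T⁴, so T₂/T₁ = (P₂/P₁)^(1/4) = (3.43)^(1/4) = 1.36089.
T₂ = 609.6 × 1.36089 = 829.6 K.

T₂ ≈ 829.6 K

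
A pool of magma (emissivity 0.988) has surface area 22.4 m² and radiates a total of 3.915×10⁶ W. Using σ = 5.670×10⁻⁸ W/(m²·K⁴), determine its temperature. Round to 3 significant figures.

Area A = 22.4 m².
P = εσAT⁴ ⇒ T = (P/(εσA))^(1/4) = (3.915×10⁶/(0.988×5.670×10⁻⁸×22.4))^(1/4) = 1.33×10³ K.

T ≈ 1.33×10³ K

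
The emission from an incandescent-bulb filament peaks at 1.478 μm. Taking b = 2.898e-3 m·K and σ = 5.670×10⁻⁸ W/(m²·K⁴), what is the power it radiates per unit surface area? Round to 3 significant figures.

I ≈ 8.38×10⁵ W/m²

Wien's law: T = b/λ_max = 2.898×10⁻³/1.478×10⁻⁶ = 1960.76 K.
Then I = σT⁴ = 5.670×10⁻⁸×(1960.76)⁴ = 8.38×10⁵ W/m².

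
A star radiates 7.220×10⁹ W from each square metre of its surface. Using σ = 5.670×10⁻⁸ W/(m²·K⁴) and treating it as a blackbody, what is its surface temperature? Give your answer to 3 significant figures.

I = σT⁴, so T = (I/σ)^(1/4) = (7.220×10⁹/(5.670×10⁻⁸))^(1/4) = 1.89×10⁴ K.

T ≈ 1.89×10⁴ K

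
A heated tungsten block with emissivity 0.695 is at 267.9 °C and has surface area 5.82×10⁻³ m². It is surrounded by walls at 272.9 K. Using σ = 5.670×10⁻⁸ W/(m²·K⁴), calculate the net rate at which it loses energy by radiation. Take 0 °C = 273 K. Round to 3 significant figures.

Net loss ≈ 18.4 W

T = 267.9 °C + 273 = 540.9 K.
Area A = 5.82×10⁻³ m².
Net radiated power P_net = εσA(T⁴ − T₀⁴) = 0.695×5.670×10⁻⁸×5.82×10⁻³×(540.9⁴ − 272.9⁴).
T⁴ − T₀⁴ = 8.55988×10¹⁰ − 5.54644×10⁹ = 8.00524×10¹⁰ K⁴, so P_net = 18.4 W.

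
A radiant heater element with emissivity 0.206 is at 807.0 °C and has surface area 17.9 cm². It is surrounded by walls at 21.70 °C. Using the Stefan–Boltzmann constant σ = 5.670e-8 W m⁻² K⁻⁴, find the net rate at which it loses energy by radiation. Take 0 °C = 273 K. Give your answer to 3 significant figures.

Net loss ≈ 28.3 W

T = 807.0 °C + 273 = 1080.0 K.
Surroundings: T = 21.70 °C + 273 = 294.70 K.
Area A = 17.9 cm² = 1.79×10⁻³ m².
Net radiated power P_net = εσA(T⁴ − T₀⁴) = 0.206×5.670×10⁻⁸×1.79×10⁻³×(1080.0⁴ − 294.70⁴).
T⁴ − T₀⁴ = 1.36049×10¹² − 7.54259×10⁹ = 1.35295×10¹² K⁴, so P_net = 28.3 W.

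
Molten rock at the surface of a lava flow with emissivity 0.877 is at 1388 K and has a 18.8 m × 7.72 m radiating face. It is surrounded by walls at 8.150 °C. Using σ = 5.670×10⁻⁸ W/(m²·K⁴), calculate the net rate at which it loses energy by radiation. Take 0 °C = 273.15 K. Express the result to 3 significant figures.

Surroundings: T = 8.150 °C + 273.15 = 281.300 K.
Area A = 18.8 × 7.72 = 145.136 m².
Net radiated power P_net = εσA(T⁴ − T₀⁴) = 0.877×5.670×10⁻⁸×145.136×(1388⁴ − 281.300⁴).
T⁴ − T₀⁴ = 3.71157×10¹² − 6.26151×10⁹ = 3.70531×10¹² K⁴, so P_net = 2.67×10⁷ W.

Net loss ≈ 2.67×10⁷ W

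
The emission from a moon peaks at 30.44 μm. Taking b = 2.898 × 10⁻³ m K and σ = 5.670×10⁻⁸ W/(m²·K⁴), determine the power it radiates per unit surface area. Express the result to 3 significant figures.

I ≈ 4.66 W/m²

Wien's law: T = b/λ_max = 2.898×10⁻³/3.044×10⁻⁵ = 95.2037 K.
Then I = σT⁴ = 5.670×10⁻⁸×(95.2037)⁴ = 4.66 W/m².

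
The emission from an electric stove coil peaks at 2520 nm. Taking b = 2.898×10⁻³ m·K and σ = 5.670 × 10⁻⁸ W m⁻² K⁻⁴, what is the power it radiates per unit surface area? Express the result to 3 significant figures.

I ≈ 9.92×10⁴ W/m²

Wien's law: T = b/λ_max = 2.898×10⁻³/2.520×10⁻⁶ = 1150.00 K.
Then I = σT⁴ = 5.670×10⁻⁸×(1150.00)⁴ = 9.92×10⁴ W/m².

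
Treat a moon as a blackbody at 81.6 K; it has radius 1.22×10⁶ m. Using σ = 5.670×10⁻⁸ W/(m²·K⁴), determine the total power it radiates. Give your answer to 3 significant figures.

Surface area A = 4πR² = 4π(1.22×10⁶ m)² = 1.87038×10¹³ m².
P = σAT⁴ = 5.670×10⁻⁸ × 1.87038×10¹³ × (81.6)⁴ = 4.70×10¹³ W.

P ≈ 4.70×10¹³ W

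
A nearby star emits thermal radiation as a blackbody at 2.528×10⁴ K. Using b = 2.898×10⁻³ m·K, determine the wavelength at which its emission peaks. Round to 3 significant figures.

Wien's displacement law: λ_max = b/T = (2.898×10⁻³ m·K)/(2.528×10⁴ K) = 1.146×10⁻⁷ m.
That is 115 nm, in the ultraviolet range.

λ_max ≈ 115 nm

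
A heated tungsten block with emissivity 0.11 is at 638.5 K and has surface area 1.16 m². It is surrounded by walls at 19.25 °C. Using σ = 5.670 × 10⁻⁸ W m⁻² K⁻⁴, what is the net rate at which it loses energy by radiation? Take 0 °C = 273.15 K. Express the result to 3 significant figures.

Net loss ≈ 1.15×10³ W

Surroundings: T = 19.25 °C + 273.15 = 292.40 K.
Area A = 1.16 m².
Net radiated power P_net = εσA(T⁴ − T₀⁴) = 0.11×5.670×10⁻⁸×1.16×(638.5⁴ − 292.40⁴).
T⁴ − T₀⁴ = 1.66205×10¹¹ − 7.30987×10⁹ = 1.58895×10¹¹ K⁴, so P_net = 1.15×10³ W.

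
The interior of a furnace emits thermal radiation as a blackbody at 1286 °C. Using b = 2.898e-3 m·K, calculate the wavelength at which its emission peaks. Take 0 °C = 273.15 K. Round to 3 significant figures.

T = 1286 °C + 273.15 = 1559.15 K.
Wien's displacement law: λ_max = b/T = (2.898×10⁻³ m·K)/(1559.15 K) = 1.859×10⁻⁶ m.
That is 1.86×10³ nm, in the infrared range.

λ_max ≈ 1.86×10³ nm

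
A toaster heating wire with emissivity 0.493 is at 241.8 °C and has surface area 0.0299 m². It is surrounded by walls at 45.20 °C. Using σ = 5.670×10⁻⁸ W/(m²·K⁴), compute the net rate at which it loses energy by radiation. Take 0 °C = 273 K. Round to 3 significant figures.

Net loss ≈ 50.1 W

T = 241.8 °C + 273 = 514.8 K.
Surroundings: T = 45.20 °C + 273 = 318.20 K.
Area A = 0.0299 m².
Net radiated power P_net = εσA(T⁴ − T₀⁴) = 0.493×5.670×10⁻⁸×0.0299×(514.8⁴ − 318.20⁴).
T⁴ − T₀⁴ = 7.02351×10¹⁰ − 1.02518×10¹⁰ = 5.99833×10¹⁰ K⁴, so P_net = 50.1 W.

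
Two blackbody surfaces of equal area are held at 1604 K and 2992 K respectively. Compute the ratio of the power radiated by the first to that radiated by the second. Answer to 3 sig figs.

With equal areas, P₁/P₂ = (T₁/T₂)⁴ = (1604/2992)⁴ = 0.0826.

P₁/P₂ ≈ 0.0826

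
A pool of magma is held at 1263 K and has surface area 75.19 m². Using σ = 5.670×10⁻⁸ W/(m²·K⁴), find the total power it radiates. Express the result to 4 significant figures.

P ≈ 1.085×10⁷ W

Area A = 75.19 m².
P = σAT⁴ = 5.670×10⁻⁸ × 75.19 × (1263)⁴ = 1.085×10⁷ W.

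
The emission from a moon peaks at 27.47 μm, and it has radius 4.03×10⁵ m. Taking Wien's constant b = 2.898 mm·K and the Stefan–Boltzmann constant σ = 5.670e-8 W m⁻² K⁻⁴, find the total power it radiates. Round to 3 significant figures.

P ≈ 1.43×10¹³ W

Wien's law: T = b/λ_max = 2.898×10⁻³/2.747×10⁻⁵ = 105.497 K.
Surface area A = 4πR² = 4π(4.03×10⁵ m)² = 2.04089×10¹² m².
Then P = σAT⁴ = 5.670×10⁻⁸×2.04089×10¹²×(105.497)⁴ = 1.43×10¹³ W.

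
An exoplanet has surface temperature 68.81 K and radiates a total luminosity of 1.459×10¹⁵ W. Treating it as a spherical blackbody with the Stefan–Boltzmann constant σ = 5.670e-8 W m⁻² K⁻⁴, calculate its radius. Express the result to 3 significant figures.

R ≈ 9.56×10⁶ m

L = 4πR²σT⁴ ⇒ R = √(L/(4πσT⁴)).
σT⁴ = 1.27113 W/m², so R = √(1.459×10¹⁵/(4π×1.27113)) = 9.56×10⁶ m.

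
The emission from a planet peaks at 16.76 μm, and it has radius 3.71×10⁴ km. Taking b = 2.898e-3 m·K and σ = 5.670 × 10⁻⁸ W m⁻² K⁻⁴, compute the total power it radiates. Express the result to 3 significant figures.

P ≈ 8.77×10¹⁷ W

Wien's law: T = b/λ_max = 2.898×10⁻³/1.676×10⁻⁵ = 172.912 K.
Surface area A = 4πR² = 4π(3.71×10⁷ m)² = 1.72965×10¹⁶ m².
Then P = σAT⁴ = 5.670×10⁻⁸×1.72965×10¹⁶×(172.912)⁴ = 8.77×10¹⁷ W.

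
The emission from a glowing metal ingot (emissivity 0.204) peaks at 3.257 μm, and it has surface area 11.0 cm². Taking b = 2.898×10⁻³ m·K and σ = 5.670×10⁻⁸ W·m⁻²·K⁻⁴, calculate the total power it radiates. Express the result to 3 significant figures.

Wien's law: T = b/λ_max = 2.898×10⁻³/3.257×10⁻⁶ = 889.776 K.
Area A = 11.0 cm² = 1.10×10⁻³ m².
Then P = εσAT⁴ = 0.204×5.670×10⁻⁸×1.10×10⁻³×(889.776)⁴ = 7.97 W.

P ≈ 7.97 W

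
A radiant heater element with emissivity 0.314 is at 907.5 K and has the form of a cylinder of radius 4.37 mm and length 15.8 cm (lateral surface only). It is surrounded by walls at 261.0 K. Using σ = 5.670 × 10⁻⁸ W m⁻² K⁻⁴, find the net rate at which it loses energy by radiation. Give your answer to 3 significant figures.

Lateral area A = 2πrL = 2π×4.37×10⁻³×0.158 = 4.33829×10⁻³ m².
Net radiated power P_net = εσA(T⁴ − T₀⁴) = 0.314×5.670×10⁻⁸×4.33829×10⁻³×(907.5⁴ − 261.0⁴).
T⁴ − T₀⁴ = 6.78245×10¹¹ − 4.64047×10⁹ = 6.73605×10¹¹ K⁴, so P_net = 52.0 W.

Net loss ≈ 52.0 W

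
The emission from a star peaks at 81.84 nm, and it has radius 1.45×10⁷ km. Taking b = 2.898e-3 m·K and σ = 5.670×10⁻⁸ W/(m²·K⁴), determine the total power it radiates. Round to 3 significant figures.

Wien's law: T = b/λ_max = 2.898×10⁻³/8.184×10⁻⁸ = 35410.6 K.
Surface area A = 4πR² = 4π(1.45×10¹⁰ m)² = 2.64208×10²¹ m².
Then P = σAT⁴ = 5.670×10⁻⁸×2.64208×10²¹×(35410.6)⁴ = 2.36×10³² W.

P ≈ 2.36×10³² W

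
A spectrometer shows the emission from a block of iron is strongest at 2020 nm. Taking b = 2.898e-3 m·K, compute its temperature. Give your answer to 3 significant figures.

T ≈ 1.43×10³ K

Wien's law gives T = b/λ_max = (2.898×10⁻³ m·K)/(2.020×10⁻⁶ m) = 1.43×10³ K.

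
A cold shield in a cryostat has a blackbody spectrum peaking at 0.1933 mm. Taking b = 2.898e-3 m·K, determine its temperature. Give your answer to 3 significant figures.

Wien's law gives T = b/λ_max = (2.898×10⁻³ m·K)/(1.933×10⁻⁴ m) = 15.0 K.

T ≈ 15.0 K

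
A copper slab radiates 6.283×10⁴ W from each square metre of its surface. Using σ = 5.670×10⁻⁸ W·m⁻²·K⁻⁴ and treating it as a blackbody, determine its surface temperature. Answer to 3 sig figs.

T ≈ 1.03×10³ K

I = σT⁴, so T = (I/σ)^(1/4) = (6.283×10⁴/(5.670×10⁻⁸))^(1/4) = 1.03×10³ K.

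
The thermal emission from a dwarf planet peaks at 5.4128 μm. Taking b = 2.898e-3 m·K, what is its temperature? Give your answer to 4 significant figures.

Wien's law gives T = b/λ_max = (2.898×10⁻³ m·K)/(5.4128×10⁻⁶ m) = 535.4 K.

T ≈ 535.4 K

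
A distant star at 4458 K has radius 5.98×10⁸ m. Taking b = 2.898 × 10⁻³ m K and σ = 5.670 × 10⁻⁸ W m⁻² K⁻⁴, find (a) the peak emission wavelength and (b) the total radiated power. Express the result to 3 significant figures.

(a) λ_max = b/T = 2.898×10⁻³/4458 = 6.501×10⁻⁷ m = 0.650 μm.
Surface area A = 4πR² = 4π(5.98×10⁸ m)² = 4.49378×10¹⁸ m².
(b) P = σAT⁴ = 5.670×10⁻⁸×4.49378×10¹⁸×(4458)⁴ = 1.01×10²⁶ W.

λ_max ≈ 0.650 μm; P ≈ 1.01×10²⁶ W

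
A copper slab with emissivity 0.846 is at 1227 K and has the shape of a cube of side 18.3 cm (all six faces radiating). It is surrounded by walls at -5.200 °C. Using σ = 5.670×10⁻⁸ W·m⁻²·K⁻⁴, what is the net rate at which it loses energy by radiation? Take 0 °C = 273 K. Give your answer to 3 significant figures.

Surroundings: T = -5.200 °C + 273 = 267.800 K.
Area A = 6s² = 6×(0.183 m)² = 0.200934 m².
Net radiated power P_net = εσA(T⁴ − T₀⁴) = 0.846×5.670×10⁻⁸×0.200934×(1227⁴ − 267.800⁴).
T⁴ − T₀⁴ = 2.26662×10¹² − 5.14331×10⁹ = 2.26148×10¹² K⁴, so P_net = 2.18×10⁴ W.

Net loss ≈ 2.18×10⁴ W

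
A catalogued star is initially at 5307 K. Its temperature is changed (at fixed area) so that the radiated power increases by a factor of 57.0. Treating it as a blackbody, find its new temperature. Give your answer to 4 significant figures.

P ∝ T⁴, so T₂/T₁ = (P₂/P₁)^(1/4) = (57.0)^(1/4) = 2.74770.
T₂ = 5307 × 2.74770 = 1.458×10⁴ K.

T₂ ≈ 1.458×10⁴ K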